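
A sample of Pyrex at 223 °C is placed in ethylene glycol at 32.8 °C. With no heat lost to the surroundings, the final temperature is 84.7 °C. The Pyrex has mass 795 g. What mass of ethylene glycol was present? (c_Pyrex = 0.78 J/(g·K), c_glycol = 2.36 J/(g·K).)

m ≈ 700 g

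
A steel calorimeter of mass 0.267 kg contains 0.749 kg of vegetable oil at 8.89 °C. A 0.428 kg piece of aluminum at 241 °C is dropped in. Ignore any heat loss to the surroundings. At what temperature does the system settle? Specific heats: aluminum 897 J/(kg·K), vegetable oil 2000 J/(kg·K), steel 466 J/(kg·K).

T_f = Σ m_i c_i T_i / Σ m_i c_i:
T_f = (383.92*241 + 1498*8.89 + 124.42*8.89) / (383.92 + 1498 + 124.42)
    = 106947 / 2006.3 ≈ 53.30 °C

T_f ≈ 53.3 °C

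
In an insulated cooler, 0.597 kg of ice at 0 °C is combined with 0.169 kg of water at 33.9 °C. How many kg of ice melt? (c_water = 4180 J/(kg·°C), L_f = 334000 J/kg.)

m_melted ≈ 0.0717 kg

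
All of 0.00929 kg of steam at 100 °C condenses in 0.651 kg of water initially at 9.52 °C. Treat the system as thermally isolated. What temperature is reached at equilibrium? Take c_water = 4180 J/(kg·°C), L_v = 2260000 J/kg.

Taking heat into each body as positive, Σ m c ΔT = 0:
latent heat released on condensation: 0.00929×2260000 = 20995; condensed water 100 °C→T: 38.83(T − 100); original water: 2721.2(T − 9.52)
2760 T = 20995 + 3883.2 + 25906 = 50784
T ≈ 18.40 °C, under the boiling point, so the assumption holds.

T_f ≈ 18.4 °C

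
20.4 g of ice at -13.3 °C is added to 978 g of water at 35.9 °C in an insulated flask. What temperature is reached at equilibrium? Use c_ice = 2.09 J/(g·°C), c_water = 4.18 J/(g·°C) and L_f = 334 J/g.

T_f ≈ 33.4 °C

Sum of m c ΔT and latent-heat terms is zero:
ice -13.3→0 °C: 20.4·2.09·13.3 = 567.06; fusion: m_ice L_f = 20.4·334 = 6813.6; warm the meltwater: 85.27 T; water cools: 978·4.18·(T − 35.9) = 4088(T − 35.9)
4173.3 T = 146761 − 7380.7 = 139380
T ≈ 33.40 °C (positive, so assuming full melt was valid).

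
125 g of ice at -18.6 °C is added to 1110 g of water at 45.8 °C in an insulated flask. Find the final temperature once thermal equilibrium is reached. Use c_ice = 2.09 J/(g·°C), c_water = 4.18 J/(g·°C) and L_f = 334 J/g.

T_f ≈ 32.1 °C

Let T be the final temperature. ΣQ_i = 0:
warm ice to 0 °C: 125×2.09×(0 − (-18.6)) = 4859.2; latent heat to melt: 125×334 = 41750; meltwater 0→T: 125×4.18×T = 522.5 T; water: 4639.8(T − 45.8)
5162.3 T = 212503 − 46609 = 165894
T ≈ 32.14 °C (positive, so assuming full melt was valid).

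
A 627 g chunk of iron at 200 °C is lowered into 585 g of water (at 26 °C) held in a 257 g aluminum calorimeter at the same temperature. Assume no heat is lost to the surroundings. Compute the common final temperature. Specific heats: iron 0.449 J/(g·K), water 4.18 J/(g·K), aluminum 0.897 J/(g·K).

Conservation of energy gives ΣQ = 0:
627*0.449*(T − 200) + 585*4.18*(T − 26) + 257*0.897*(T − 26) = 0
2957.4 T = 125876
T = 125876 / 2957.4 = 42.6 °C

T_f ≈ 42.6 °C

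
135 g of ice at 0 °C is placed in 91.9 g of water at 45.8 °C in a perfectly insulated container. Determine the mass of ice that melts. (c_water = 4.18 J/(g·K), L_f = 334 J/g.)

Cooling the water to 0 °C releases 91.9×4.18×45.8 = 17594 J.
To melt every bit of ice: 135×334 = 45090 J.
17594 J < 45090 J, so only part of the ice melts and the system sits at 0 °C.
Mass melted = 17594/334 ≈ 52.68 g.

m_melted ≈ 52.7 g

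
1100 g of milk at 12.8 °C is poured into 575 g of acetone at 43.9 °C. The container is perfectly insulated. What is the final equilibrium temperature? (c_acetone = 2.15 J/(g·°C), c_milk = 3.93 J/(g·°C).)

T_f is the heat-capacity-weighted average of the initial temperatures:
T_f = (1236.2*43.9 + 4323*12.8) / (1236.2 + 4323)
    = 109606 / 5559.2 ≈ 19.72 °C

T_f ≈ 19.7 °C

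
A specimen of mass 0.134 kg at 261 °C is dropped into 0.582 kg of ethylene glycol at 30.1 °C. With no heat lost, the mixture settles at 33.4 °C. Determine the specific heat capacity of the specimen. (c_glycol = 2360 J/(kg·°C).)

Heat lost by the specimen = heat gained by the glycol:
0.134·c·(261 − 33.4) = 0.582·2360·(33.4 − 30.1)
30.5 c = 4532.6  ⇒  c ≈ 148.6 J/(kg·°C)

c ≈ 149 J/(kg·°C)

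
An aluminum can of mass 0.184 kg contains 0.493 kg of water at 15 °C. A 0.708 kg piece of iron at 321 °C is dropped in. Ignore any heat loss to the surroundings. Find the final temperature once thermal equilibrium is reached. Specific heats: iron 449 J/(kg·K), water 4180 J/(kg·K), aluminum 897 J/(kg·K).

T_f ≈ 53.2 °C

Heat gained plus heat lost sum to zero:
0.708·449·(T − 321) + 0.493·4180·(T − 15) + 0.184·897·(T − 15) = 0
317.89(T − 321) + 2060.7(T − 15) + 165.05(T − 15) = 0
2543.7 T = 135430
T = 135430 / 2543.7 = 53.2 °C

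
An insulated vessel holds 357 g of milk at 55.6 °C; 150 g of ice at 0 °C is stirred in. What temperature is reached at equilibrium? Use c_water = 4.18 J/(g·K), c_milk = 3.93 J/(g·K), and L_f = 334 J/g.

T_f ≈ 13.7 °C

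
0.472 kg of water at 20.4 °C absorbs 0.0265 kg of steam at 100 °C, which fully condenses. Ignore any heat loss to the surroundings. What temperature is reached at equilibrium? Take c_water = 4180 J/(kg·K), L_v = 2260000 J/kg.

T_f ≈ 53.4 °C

Taking heat into each body as positive, Σ m c ΔT = 0:
latent heat released on condensation: 0.0265×2260000 = 59890
  condensed water 100 °C→T: 110.77(T − 100)
  original water: 1973(T − 20.4)
2083.7 T = 59890 + 11077 + 40248 = 111215
T ≈ 53.37 °C — below 100 °C, confirming all the steam condensed.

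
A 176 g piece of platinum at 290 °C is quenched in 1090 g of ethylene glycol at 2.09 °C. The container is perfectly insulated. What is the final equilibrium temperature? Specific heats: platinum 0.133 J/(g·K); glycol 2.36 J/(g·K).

Set heat shed by the hot body equal to heat absorbed by the cold body:
176×0.133×(290 − T) = 1090×2.36×(T − 2.09)
23.41(290 − T) = 2572.4(T − 2.09)
2595.8 T = 12165  ⇒  T ≈ 4.69 °C

T_f ≈ 4.7 °C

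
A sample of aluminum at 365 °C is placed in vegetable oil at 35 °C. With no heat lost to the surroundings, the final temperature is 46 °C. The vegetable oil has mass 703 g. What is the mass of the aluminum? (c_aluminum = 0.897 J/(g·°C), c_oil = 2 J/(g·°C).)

m ≈ 54 g

|Q_aluminum| = |Q_oil|:
m×0.897×(365 − 46) = 703×2×(46 − 35)
286.14 m = 15466  ⇒  m ≈ 54.05 g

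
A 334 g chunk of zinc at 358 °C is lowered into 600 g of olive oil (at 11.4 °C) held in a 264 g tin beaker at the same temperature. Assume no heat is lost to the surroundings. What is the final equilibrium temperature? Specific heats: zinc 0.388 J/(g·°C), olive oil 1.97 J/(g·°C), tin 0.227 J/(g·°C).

T_f ≈ 44.1 °C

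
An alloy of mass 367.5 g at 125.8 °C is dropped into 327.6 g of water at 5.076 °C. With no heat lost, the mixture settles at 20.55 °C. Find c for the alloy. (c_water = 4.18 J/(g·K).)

Heat lost by the alloy = heat gained by the water:
367.5×c×(125.8 − 20.55) = 327.6×4.18×(20.55 − 5.076)
38679 c = 21190  ⇒  c ≈ 0.5478 J/(g·K)

c ≈ 0.548 J/(g·K)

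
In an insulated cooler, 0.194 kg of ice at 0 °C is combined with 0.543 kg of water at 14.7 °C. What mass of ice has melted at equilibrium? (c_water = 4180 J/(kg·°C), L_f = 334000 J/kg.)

m_melted ≈ 0.0999 kg

Water can give up m c ΔT = 0.543×4180×14.7 = 33365 J before reaching 0 °C.
To melt every bit of ice: 0.194×334000 = 64796 J.
That's not enough to melt it all — equilibrium is at 0 °C with ice remaining.
Mass melted = 33365/334000 ≈ 0.0999 kg.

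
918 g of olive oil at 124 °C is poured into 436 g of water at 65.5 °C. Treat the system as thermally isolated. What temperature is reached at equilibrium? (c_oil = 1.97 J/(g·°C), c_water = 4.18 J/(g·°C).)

T_f ≈ 94.6 °C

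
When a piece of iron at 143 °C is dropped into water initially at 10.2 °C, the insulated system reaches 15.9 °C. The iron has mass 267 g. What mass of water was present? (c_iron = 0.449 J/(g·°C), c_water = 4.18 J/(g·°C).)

m ≈ 640 g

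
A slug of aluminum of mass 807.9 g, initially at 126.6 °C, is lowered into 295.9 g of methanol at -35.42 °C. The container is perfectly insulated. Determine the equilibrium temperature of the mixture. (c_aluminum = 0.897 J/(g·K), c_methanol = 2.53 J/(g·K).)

T_f ≈ 44.3 °C

Let T be the final temperature. ΣQ_i = 0:
807.9×0.897×(T − 126.6) + 295.9×2.53×(T − (-35.42)) = 0
(724.69 + 748.63) T = 724.69×126.6 + 748.63×(-35.42)
T = 65229/1473.3 ≈ 44.27 °C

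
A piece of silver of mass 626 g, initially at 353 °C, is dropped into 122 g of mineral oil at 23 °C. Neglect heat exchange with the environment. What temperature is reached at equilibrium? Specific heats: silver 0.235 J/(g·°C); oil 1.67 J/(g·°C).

Heat gained plus heat lost sum to zero:
626·0.235·(T − 353) + 122·1.67·(T − 23) = 0
350.85 T = 56616
T = 56616/350.85 ≈ 161.37 °C

T_f ≈ 161.4 °C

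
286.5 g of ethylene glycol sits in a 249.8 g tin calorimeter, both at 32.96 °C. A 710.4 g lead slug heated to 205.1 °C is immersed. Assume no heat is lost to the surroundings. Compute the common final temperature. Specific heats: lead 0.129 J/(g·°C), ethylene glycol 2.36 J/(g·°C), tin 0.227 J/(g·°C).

T_f ≈ 52.1 °C

Taking heat into each body as positive, Σ m c ΔT = 0:
710.4×0.129×(T − 205.1) + 286.5×2.36×(T − 32.96) + 249.8×0.227×(T − 32.96) = 0
(91.64 + 676.14 + 56.7) T = 91.64×205.1 + 676.14×32.96 + 56.7×32.96
T ≈ 52.09 °C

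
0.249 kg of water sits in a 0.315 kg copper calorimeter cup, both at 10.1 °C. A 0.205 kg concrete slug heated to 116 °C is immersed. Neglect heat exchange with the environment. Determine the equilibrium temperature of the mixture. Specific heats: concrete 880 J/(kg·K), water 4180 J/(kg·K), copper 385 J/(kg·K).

Conservation of energy gives ΣQ = 0:
0.205·880·(T − 116) + 0.249·4180·(T − 10.1) + 0.315·385·(T − 10.1) = 0
180.4(T − 116) + 1040.8(T − 10.1) + 121.28(T − 10.1) = 0
1342.5 T = 32664
T = 32664 / 1342.5 = 24.3 °C

T_f ≈ 24.3 °C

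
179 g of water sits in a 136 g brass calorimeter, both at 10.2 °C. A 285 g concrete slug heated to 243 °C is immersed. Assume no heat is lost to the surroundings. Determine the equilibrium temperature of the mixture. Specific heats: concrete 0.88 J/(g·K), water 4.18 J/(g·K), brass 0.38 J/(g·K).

Heat gained plus heat lost sum to zero:
285*0.88*(T − 243) + 179*4.18*(T − 10.2) + 136*0.38*(T − 10.2) = 0
250.8(T − 243) + 748.22(T − 10.2) + 51.68(T − 10.2) = 0
(250.8 + 748.22 + 51.68) T = 250.8*243 + 748.22*10.2 + 51.68*10.2
T = 69103/1050.7 ≈ 65.77 °C

T_f ≈ 65.8 °C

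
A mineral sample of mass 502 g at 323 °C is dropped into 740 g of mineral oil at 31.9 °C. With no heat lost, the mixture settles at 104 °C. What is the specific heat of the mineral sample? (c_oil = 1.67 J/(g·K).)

Heat gained plus heat lost sum to zero:
502·c·(104 − 323) + 740·1.67·(104 − 31.9) = 0
-109938 c = -89101
c = -89101/-109938 ≈ 0.8105 J/(g·K)

c ≈ 0.81 J/(g·K)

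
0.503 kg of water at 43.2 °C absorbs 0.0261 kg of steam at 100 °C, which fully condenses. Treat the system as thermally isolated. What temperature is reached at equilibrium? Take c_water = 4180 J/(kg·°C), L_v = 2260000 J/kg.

Let T be the final temperature. ΣQ_i = 0:
steam→water at 100 °C releases m L_v = 0.0261×2260000 = 58986
  condensed water 100 °C→T: 109.1(T − 100)
  water warms: 0.503×4180×(T − 43.2) = 2102.5(T − 43.2)
2211.6 T = 58986 + 10910 + 90830 = 160726
T ≈ 72.67 °C, under the boiling point, so the assumption holds.

T_f ≈ 72.7 °C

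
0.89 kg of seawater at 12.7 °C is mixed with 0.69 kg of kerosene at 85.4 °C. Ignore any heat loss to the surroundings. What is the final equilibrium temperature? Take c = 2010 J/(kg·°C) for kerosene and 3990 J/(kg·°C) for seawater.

T_f ≈ 33.1 °C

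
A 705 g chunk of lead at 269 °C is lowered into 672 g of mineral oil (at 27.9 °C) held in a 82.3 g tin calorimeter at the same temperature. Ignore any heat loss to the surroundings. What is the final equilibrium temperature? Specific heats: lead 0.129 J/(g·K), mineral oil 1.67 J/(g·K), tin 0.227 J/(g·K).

T_f ≈ 45.7 °C

Conservation of energy gives ΣQ = 0:
705·0.129·(T − 269) + 672·1.67·(T − 27.9) + 82.3·0.227·(T − 27.9) = 0
90.95(T − 269) + 1122.2(T − 27.9) + 18.68(T − 27.9) = 0
(90.95 + 1122.2 + 18.68) T = 90.95·269 + 1122.2·27.9 + 18.68·27.9
T = 56296/1231.9 ≈ 45.70 °C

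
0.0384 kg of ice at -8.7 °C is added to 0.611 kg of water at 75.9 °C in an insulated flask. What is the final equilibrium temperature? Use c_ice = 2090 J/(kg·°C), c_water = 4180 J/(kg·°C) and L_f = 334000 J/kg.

Taking heat into each body as positive, Σ m c ΔT = 0:
warm ice to 0 °C: 0.0384×2090×(0 − (-8.7)) = 698.23
  fusion: m_ice L_f = 0.0384×334000 = 12826
  meltwater 0→T: 0.0384×4180×T = 160.51 T
  water cools: 0.611×4180×(T − 75.9) = 2554(T − 75.9)
2714.5 T = 193847 − 13524 = 180323
T ≈ 66.43 °C — above 0 °C, consistent with complete melting.

T_f ≈ 66.4 °C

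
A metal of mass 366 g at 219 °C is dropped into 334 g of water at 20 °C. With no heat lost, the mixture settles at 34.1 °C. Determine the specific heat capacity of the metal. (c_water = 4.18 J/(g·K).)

c ≈ 0.291 J/(g·K)

Conservation of energy gives ΣQ = 0:
366×c×(34.1 − 219) + 334×4.18×(34.1 − 20) = 0
-67673 c = -19685
c = -19685/-67673 ≈ 0.2909 J/(g·K)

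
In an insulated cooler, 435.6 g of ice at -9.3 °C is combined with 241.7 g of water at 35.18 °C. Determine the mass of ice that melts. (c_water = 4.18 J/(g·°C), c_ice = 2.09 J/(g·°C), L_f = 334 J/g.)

Heat available from the water dropping to 0 °C: 241.7×4.18×35.18 = 35543 J.
Warming the ice to 0 °C takes 435.6×2.09×9.3 = 8466.8 J, leaving 27076 J for melting.
Fully melting the ice requires m_ice L_f = 435.6×334 = 145490 J.
Since 27076 < 145490 J, not all the ice melts; equilibrium is at 0 °C.
Mass melted = 27076/334 ≈ 81.07 g.

m_melted ≈ 81.1 g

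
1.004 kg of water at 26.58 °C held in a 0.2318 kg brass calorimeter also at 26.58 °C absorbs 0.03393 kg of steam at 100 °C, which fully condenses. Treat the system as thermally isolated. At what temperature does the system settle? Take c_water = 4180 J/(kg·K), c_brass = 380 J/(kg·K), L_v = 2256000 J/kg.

Net heat exchanged in the isolated system is zero:
latent heat released on condensation: 0.03393×2256000 = 76546; condensed water 100 °C→T: 141.83(T − 100); water warms: 1.004×4180×(T − 26.58) = 4196.7(T − 26.58); brass cup: 0.2318×380×(T − 26.58) = 88.08(T − 26.58)
4426.6 T = 76546 + 14183 + 113890 = 204619
T ≈ 46.22 °C (< 100 °C, so full condensation is consistent).

T_f ≈ 46.2 °C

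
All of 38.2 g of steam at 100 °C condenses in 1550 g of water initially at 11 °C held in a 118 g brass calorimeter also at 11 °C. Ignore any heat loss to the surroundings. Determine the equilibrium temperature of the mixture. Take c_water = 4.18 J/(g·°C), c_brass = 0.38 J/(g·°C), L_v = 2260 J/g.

Let T be the final temperature. ΣQ_i = 0:
condense steam: −38.2×2260 = −86332; condensed water 100 °C→T: 159.68(T − 100); original water: 6479(T − 11); brass cup: 118×0.38×(T − 11) = 44.84(T − 11)
6683.5 T = 86332 + 15968 + 71762 = 174062
T ≈ 26.04 °C — below 100 °C, confirming all the steam condensed.

T_f ≈ 26.0 °C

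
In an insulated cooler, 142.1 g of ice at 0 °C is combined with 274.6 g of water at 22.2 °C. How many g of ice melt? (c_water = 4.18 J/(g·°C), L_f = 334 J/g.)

m_melted ≈ 76.3 g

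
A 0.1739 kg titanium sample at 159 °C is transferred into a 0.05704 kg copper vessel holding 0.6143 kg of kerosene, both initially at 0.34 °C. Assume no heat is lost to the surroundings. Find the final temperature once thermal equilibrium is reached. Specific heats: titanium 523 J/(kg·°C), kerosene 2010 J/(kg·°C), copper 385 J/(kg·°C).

T_f ≈ 11.0 °C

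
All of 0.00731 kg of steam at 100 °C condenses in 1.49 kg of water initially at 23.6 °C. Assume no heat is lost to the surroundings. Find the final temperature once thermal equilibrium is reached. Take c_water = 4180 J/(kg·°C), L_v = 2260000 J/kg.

T_f ≈ 26.6 °C

Taking heat into each body as positive, Σ m c ΔT = 0:
steam→water at 100 °C releases m L_v = 0.00731×2260000 = 16521; condensate cools 100→T: 0.00731×4180×(T − 100) = 30.56(T − 100); water warms: 1.49×4180×(T − 23.6) = 6228.2(T − 23.6)
6258.8 T = 16521 + 3055.6 + 146986 = 166562
T ≈ 26.61 °C — below 100 °C, confirming all the steam condensed.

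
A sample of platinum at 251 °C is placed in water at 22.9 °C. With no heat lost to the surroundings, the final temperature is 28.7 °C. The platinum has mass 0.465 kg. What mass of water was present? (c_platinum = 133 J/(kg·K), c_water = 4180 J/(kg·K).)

m ≈ 0.567 kg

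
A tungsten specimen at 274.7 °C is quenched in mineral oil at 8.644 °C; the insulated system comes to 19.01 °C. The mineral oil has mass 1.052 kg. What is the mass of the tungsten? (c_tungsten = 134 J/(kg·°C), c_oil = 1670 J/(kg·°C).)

m ≈ 0.532 kg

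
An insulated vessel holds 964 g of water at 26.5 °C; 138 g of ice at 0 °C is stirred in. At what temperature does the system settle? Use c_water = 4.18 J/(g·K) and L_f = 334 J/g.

Heat gained plus heat lost sum to zero:
fusion: m_ice L_f = 138·334 = 46092
  meltwater 0→T: 138·4.18·T = 576.84 T
  water: 4029.5(T − 26.5)
4606.4 T = 106782 − 46092 = 60690
T ≈ 13.18 °C. Since T > 0 °C, the all-ice-melts assumption holds.

T_f ≈ 13.2 °C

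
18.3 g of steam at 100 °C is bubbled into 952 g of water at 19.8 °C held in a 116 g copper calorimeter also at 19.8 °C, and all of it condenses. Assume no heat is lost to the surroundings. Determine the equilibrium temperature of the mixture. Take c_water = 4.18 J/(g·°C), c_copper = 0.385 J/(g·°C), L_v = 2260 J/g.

Sum of m c ΔT and latent-heat terms is zero:
condense steam: −18.3×2260 = −41358
  condensed water 100 °C→T: 76.49(T − 100)
  original water: 3979.4(T − 19.8)
  cup: 44.66(T − 19.8)
4100.5 T = 41358 + 7649.4 + 79676 = 128683
T ≈ 31.38 °C — below 100 °C, confirming all the steam condensed.

T_f ≈ 31.4 °C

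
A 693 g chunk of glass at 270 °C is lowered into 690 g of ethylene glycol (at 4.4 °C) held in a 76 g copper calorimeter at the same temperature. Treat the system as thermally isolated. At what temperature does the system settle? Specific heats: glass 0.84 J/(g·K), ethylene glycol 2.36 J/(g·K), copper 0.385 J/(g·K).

T_f ≈ 73.4 °C

With ΣQ=0 the equilibrium temperature is the m·c-weighted mean:
T_f = (582.12*270 + 1628.4*4.4 + 29.26*4.4) / (582.12 + 1628.4 + 29.26)
    = 164466 / 2239.8 ≈ 73.43 °C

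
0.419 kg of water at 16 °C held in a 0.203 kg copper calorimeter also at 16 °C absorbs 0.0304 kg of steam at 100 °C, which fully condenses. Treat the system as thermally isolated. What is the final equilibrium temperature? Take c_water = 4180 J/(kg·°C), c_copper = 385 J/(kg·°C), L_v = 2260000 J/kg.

Taking heat into each body as positive, Σ m c ΔT = 0:
condense steam: −0.0304·2260000 = −68704
  condensate cools 100→T: 0.0304·4180·(T − 100) = 127.07(T − 100)
  water warms: 0.419·4180·(T − 16) = 1751.4(T − 16)
  cup: 78.16(T − 16)
1956.6 T = 68704 + 12707 + 29273 = 110684
T ≈ 56.57 °C — below 100 °C, confirming all the steam condensed.

T_f ≈ 56.6 °C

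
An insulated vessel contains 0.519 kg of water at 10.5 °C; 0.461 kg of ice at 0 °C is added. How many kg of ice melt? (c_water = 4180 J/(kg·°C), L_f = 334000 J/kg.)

m_melted ≈ 0.0682 kg

Heat available from the water dropping to 0 °C: 0.519·4180·10.5 = 22779 J.
Fully melting the ice requires m_ice L_f = 0.461·334000 = 153974 J.
Since 22779 < 153974 J, not all the ice melts; equilibrium is at 0 °C.
Mass melted = 22779/334000 ≈ 0.0682 kg.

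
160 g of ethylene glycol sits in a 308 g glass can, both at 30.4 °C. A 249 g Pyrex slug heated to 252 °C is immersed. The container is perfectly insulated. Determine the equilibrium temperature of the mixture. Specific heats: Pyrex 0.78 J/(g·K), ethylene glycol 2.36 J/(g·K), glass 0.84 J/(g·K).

T_f ≈ 82.2 °C

Conservation of energy gives ΣQ = 0:
249×0.78×(T − 252) + 160×2.36×(T − 30.4) + 308×0.84×(T − 30.4) = 0
194.22(T − 252) + 377.6(T − 30.4) + 258.72(T − 30.4) = 0
(194.22 + 377.6 + 258.72) T = 194.22×252 + 377.6×30.4 + 258.72×30.4
T = 68288/830.54 ≈ 82.22 °C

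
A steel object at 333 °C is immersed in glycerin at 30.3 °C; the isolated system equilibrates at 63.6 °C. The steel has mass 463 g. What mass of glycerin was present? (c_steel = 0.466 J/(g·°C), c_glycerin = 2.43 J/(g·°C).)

Heat lost by the steel = heat gained by the glycerin:
463·0.466·(333 − 63.6) = m·2.43·(63.6 − 30.3)
80.92 m = 58125  ⇒  m ≈ 718.3 g

m ≈ 718 g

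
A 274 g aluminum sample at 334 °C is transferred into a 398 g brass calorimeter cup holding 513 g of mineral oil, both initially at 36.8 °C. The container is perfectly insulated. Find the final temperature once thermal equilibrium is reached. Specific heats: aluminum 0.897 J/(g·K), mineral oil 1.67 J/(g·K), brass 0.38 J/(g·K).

T_f ≈ 95.1 °C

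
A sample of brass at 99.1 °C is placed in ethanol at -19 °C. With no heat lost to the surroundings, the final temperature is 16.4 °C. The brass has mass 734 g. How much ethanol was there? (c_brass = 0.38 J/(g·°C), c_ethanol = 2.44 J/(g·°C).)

m ≈ 267 g

Energy conservation, ΣQ = 0:
734·0.38·(16.4 − 99.1) + m·2.44·(16.4 − (-19)) = 0
86.38 m = 23067
m = 23067/86.38 ≈ 267 g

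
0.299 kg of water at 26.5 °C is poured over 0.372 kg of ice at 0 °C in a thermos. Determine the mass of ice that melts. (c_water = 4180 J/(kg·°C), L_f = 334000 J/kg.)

Heat available from the water dropping to 0 °C: 0.299·4180·26.5 = 33120 J.
To melt every bit of ice: 0.372·334000 = 124248 J.
33120 J < 124248 J, so only part of the ice melts and the system sits at 0 °C.
m_melt = 33120 / L_f = 0.09916 kg.

m_melted ≈ 0.0992 kg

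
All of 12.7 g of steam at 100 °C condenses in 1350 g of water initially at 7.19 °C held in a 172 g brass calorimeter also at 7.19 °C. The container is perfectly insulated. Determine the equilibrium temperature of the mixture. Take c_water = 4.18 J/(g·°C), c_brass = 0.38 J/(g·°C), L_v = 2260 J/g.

Heat gained plus heat lost sum to zero:
steam→water at 100 °C releases m L_v = 12.7×2260 = 28702
  condensed water 100 °C→T: 53.09(T − 100)
  water warms: 1350×4.18×(T − 7.19) = 5643(T − 7.19)
  cup: 65.36(T − 7.19)
5761.4 T = 28702 + 5308.6 + 41043 = 75054
T ≈ 13.03 °C, under the boiling point, so the assumption holds.

T_f ≈ 13.0 °C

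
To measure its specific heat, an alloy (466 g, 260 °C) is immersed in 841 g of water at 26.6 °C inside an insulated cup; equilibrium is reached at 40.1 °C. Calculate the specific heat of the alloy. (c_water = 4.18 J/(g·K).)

Energy conservation, ΣQ = 0:
466×c×(40.1 − 260) + 841×4.18×(40.1 − 26.6) = 0
-102473 c = -47458
c = -47458/-102473 ≈ 0.4631 J/(g·K)

c ≈ 0.463 J/(g·K)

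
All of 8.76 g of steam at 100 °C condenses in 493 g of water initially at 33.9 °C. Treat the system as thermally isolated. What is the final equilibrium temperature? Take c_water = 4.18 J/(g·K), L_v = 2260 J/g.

T_f ≈ 44.5 °C

Net heat exchanged in the isolated system is zero:
latent heat released on condensation: 8.76×2260 = 19798
  condensed water 100 °C→T: 36.62(T − 100)
  water warms: 493×4.18×(T − 33.9) = 2060.7(T − 33.9)
2097.4 T = 19798 + 3661.7 + 69859 = 93318
T ≈ 44.49 °C, under the boiling point, so the assumption holds.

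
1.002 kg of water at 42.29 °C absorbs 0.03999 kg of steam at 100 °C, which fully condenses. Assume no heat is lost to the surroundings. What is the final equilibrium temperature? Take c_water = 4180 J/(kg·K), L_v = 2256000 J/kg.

T_f ≈ 65.2 °C

Let T be the final temperature. ΣQ_i = 0:
steam→water at 100 °C releases m L_v = 0.03999×2256000 = 90217; condensed water 100 °C→T: 167.16(T − 100); water warms: 1.002×4180×(T − 42.29) = 4188.4(T − 42.29)
4355.5 T = 90217 + 16716 + 177126 = 284059
T ≈ 65.22 °C — below 100 °C, confirming all the steam condensed.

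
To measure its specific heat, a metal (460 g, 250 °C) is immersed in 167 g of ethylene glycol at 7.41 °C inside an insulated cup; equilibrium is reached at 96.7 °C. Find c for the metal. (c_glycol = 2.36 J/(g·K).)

c ≈ 0.499 J/(g·K)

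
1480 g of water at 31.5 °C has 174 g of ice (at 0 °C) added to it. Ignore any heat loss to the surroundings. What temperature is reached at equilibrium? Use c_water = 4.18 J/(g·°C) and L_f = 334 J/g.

Conservation of energy gives ΣQ = 0:
latent heat to melt: 174×334 = 58116; meltwater 0→T: 174×4.18×T = 727.32 T; water: 6186.4(T − 31.5)
6913.7 T = 194872 − 58116 = 136756
T ≈ 19.78 °C — above 0 °C, consistent with complete melting.

T_f ≈ 19.8 °C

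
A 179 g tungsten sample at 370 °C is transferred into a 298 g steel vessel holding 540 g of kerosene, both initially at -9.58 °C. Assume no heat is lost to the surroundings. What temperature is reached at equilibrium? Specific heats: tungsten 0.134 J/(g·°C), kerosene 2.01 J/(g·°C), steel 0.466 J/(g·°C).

Taking heat into each body as positive, Σ m c ΔT = 0:
179*0.134*(T − 370) + 540*2.01*(T − (-9.58)) + 298*0.466*(T − (-9.58)) = 0
23.99(T − 370) + 1085.4(T − (-9.58)) + 138.87(T − (-9.58)) = 0
(23.99 + 1085.4 + 138.87) T = 23.99*370 + 1085.4*(-9.58) + 138.87*(-9.58)
T = -2853.7 / 1248.3 = -2.29 °C

T_f ≈ -2.3 °C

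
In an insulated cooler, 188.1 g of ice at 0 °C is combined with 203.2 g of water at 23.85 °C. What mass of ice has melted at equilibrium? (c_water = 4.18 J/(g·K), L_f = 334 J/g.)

m_melted ≈ 60.7 g

Cooling the water to 0 °C releases 203.2·4.18·23.85 = 20258 J.
To melt every bit of ice: 188.1·334 = 62825 J.
20258 J < 62825 J, so only part of the ice melts and the system sits at 0 °C.
m_melt = 20258 / L_f = 60.65 g.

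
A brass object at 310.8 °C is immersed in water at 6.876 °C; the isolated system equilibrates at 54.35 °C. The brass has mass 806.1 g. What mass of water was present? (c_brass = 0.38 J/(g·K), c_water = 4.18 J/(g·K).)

m ≈ 396 g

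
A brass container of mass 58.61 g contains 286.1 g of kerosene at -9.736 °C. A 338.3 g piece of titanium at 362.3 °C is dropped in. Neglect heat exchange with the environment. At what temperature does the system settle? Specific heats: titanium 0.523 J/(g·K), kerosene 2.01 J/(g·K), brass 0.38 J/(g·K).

With ΣQ=0 the equilibrium temperature is the m·c-weighted mean:
T_f = (176.93×362.3 + 575.06×(-9.736) + 22.27×(-9.736)) / (176.93 + 575.06 + 22.27)
    = 58286 / 774.26 ≈ 75.28 °C

T_f ≈ 75.3 °C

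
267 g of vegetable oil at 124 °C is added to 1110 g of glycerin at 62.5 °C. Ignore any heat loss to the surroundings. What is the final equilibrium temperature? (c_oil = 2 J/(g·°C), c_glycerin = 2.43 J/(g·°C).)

Heat lost by the oil equals heat gained by the glycerin:
267*2*(124 − T) = 1110*2.43*(T − 62.5)
534(124 − T) = 2697.3(T − 62.5)
3231.3 T = 234797  ⇒  T ≈ 72.66 °C

T_f ≈ 72.7 °C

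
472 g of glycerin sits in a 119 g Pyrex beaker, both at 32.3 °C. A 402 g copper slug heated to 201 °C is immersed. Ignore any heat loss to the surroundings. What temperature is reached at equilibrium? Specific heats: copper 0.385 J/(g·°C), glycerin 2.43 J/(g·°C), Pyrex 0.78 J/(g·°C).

T_f is the heat-capacity-weighted average of the initial temperatures:
T_f = (154.77×201 + 1147×32.3 + 92.82×32.3) / (154.77 + 1147 + 92.82)
    = 71154 / 1394.5 ≈ 51.02 °C

T_f ≈ 51.0 °C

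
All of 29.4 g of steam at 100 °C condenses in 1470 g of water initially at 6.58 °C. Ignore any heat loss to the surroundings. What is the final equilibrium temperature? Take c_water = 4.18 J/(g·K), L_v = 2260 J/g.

Let T be the final temperature. ΣQ_i = 0:
steam→water at 100 °C releases m L_v = 29.4·2260 = 66444; condensate cools 100→T: 29.4·4.18·(T − 100) = 122.89(T − 100); original water: 6144.6(T − 6.58)
6267.5 T = 66444 + 12289 + 40431 = 119165
T ≈ 19.01 °C — below 100 °C, confirming all the steam condensed.

T_f ≈ 19.0 °C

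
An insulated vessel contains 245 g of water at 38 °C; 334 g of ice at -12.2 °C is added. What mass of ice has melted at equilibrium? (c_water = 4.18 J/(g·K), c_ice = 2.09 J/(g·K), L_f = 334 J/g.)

m_melted ≈ 91 g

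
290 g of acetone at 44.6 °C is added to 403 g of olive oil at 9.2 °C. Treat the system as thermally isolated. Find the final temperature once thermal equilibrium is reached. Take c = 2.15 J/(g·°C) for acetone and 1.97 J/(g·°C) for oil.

Heat gained plus heat lost sum to zero:
290·2.15·(T − 44.6) + 403·1.97·(T − 9.2) = 0
1417.4 T = 35112
T = 35112 / 1417.4 = 24.8 °C

T_f ≈ 24.8 °C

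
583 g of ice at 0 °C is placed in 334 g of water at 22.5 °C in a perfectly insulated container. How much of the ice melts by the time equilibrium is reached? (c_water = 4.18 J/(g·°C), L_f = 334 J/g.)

Heat available from the water dropping to 0 °C: 334·4.18·22.5 = 31413 J.
Fully melting the ice requires m_ice L_f = 583·334 = 194722 J.
Since 31413 < 194722 J, not all the ice melts; equilibrium is at 0 °C.
m_melted·334 = 31413  ⇒  m_melted ≈ 94.05 g.

m_melted ≈ 94 g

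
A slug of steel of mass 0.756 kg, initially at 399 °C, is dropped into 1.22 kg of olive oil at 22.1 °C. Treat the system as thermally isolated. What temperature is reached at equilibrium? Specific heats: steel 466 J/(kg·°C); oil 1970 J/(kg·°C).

Let T be the final temperature. ΣQ_i = 0:
0.756×466×(T − 399) + 1.22×1970×(T − 22.1) = 0
352.3(T − 399) + 2403.4(T − 22.1) = 0
2755.7 T = 193681
T ≈ 70.28 °C

T_f ≈ 70.3 °C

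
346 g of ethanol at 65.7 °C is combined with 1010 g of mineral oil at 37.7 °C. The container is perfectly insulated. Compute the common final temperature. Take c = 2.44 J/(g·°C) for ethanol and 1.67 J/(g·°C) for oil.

Setting the total heat transfer to zero:
346×2.44×(T − 65.7) + 1010×1.67×(T − 37.7) = 0
2530.9 T = 119055
T = 119055/2530.9 ≈ 47.04 °C

T_f ≈ 47.0 °C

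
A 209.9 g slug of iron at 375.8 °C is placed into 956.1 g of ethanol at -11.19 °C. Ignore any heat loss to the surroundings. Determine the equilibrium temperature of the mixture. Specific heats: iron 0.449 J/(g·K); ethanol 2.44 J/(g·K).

T_f ≈ 3.8 °C

T_f is the heat-capacity-weighted average of the initial temperatures:
T_f = (94.25×375.8 + 2332.9×(-11.19)) / (94.25 + 2332.9)
    = 9312.3 / 2427.1 ≈ 3.84 °C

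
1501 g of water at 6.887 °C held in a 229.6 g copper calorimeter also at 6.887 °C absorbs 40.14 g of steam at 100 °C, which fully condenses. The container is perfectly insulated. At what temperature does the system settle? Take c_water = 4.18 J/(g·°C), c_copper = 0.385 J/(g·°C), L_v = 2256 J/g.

T_f ≈ 23.1 °C

Taking heat into each body as positive, Σ m c ΔT = 0:
condense steam: −40.14·2256 = −90556
  condensed water 100 °C→T: 167.79(T − 100)
  water warms: 1501·4.18·(T − 6.887) = 6274.2(T − 6.887)
  copper cup: 229.6·0.385·(T − 6.887) = 88.4(T − 6.887)
6530.4 T = 90556 + 16779 + 43819 = 151153
T ≈ 23.15 °C (< 100 °C, so full condensation is consistent).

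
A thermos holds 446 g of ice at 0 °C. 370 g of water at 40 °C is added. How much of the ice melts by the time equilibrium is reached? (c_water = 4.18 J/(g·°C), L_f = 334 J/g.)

m_melted ≈ 185 g

Water can give up m c ΔT = 370×4.18×40 = 61864 J before reaching 0 °C.
Fully melting the ice requires m_ice L_f = 446×334 = 148964 J.
That's not enough to melt it all — equilibrium is at 0 °C with ice remaining.
Mass melted = 61864/334 ≈ 185.2 g.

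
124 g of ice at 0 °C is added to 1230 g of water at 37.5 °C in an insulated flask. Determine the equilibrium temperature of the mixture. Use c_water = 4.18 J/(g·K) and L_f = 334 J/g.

Sum of m c ΔT and latent-heat terms is zero:
fusion: m_ice L_f = 124·334 = 41416; meltwater 0→T: 124·4.18·T = 518.32 T; water: 5141.4(T − 37.5)
5659.7 T = 192802 − 41416 = 151386
T ≈ 26.75 °C — above 0 °C, consistent with complete melting.

T_f ≈ 26.7 °C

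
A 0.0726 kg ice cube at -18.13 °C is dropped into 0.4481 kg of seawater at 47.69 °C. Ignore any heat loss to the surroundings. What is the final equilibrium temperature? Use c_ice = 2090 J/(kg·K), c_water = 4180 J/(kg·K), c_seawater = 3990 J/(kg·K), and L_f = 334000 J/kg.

T_f ≈ 27.9 °C

Energy conservation, ΣQ = 0:
ice -18.13→0 °C: 0.0726×2090×18.13 = 2750.9; fusion: m_ice L_f = 0.0726×334000 = 24248; meltwater 0→T: 0.0726×4180×T = 303.47 T; seawater cools: 0.4481×3990×(T − 47.69) = 1787.9(T − 47.69)
2091.4 T = 85266 − 26999 = 58267
T ≈ 27.86 °C. Since T > 0 °C, the all-ice-melts assumption holds.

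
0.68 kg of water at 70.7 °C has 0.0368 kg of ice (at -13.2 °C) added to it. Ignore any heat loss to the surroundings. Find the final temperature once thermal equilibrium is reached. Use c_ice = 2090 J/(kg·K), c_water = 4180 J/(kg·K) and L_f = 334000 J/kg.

T_f ≈ 62.6 °C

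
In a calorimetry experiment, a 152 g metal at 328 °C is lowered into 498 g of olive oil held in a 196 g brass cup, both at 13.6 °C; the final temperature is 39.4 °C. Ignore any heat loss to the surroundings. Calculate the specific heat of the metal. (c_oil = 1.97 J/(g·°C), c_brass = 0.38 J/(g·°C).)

c ≈ 0.621 J/(g·°C)

Heat gained plus heat lost sum to zero:
152·c·(39.4 − 328) + 498·1.97·(39.4 − 13.6) + 196·0.38·(39.4 − 13.6) = 0
-43867 c = -27233
c = -27233/-43867 ≈ 0.6208 J/(g·°C)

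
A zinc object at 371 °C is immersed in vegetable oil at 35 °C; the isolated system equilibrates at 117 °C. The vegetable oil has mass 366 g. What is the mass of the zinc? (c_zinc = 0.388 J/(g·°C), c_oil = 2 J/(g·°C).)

m ≈ 609 g

|Q_zinc| = |Q_oil|:
m·0.388·(371 − 117) = 366·2·(117 − 35)
98.55 m = 60024  ⇒  m ≈ 609.1 g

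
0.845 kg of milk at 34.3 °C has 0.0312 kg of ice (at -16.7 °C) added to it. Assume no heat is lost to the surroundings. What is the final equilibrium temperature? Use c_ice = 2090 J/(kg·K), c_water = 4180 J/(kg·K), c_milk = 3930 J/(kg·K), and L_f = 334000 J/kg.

Energy balance with sensible and latent terms:
warm ice to 0 °C: 0.0312×2090×(0 − (-16.7)) = 1089; fusion: m_ice L_f = 0.0312×334000 = 10421; warm the meltwater: 130.42 T; milk cools: 0.845×3930×(T − 34.3) = 3320.8(T − 34.3)
3451.3 T = 113905 − 11510 = 102395
T ≈ 29.67 °C — above 0 °C, consistent with complete melting.

T_f ≈ 29.7 °C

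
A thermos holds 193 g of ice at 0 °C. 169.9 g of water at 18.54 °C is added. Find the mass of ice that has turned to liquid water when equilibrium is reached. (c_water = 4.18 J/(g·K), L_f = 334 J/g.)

Heat available from the water dropping to 0 °C: 169.9·4.18·18.54 = 13167 J.
Melting all 193 g of ice would need 193·334 = 64462 J.
13167 J < 64462 J, so only part of the ice melts and the system sits at 0 °C.
Mass melted = 13167/334 ≈ 39.42 g.

m_melted ≈ 39.4 g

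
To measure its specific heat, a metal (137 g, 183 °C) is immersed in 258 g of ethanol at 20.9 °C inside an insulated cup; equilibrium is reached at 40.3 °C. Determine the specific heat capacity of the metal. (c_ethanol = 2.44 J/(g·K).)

Setting the total heat transfer to zero:
137×c×(40.3 − 183) + 258×2.44×(40.3 − 20.9) = 0
-19550 c = -12213
c = -12213/-19550 ≈ 0.6247 J/(g·K)

c ≈ 0.625 J/(g·K)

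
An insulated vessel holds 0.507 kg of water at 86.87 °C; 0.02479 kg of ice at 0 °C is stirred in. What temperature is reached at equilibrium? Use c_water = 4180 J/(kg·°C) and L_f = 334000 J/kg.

Heat gained plus heat lost sum to zero:
fusion: m_ice L_f = 0.02479×334000 = 8279.9; warm the meltwater: 103.62 T; water cools: 0.507×4180×(T − 86.87) = 2119.3(T − 86.87)
2222.9 T = 184100 − 8279.9 = 175820
T ≈ 79.10 °C — above 0 °C, consistent with complete melting.

T_f ≈ 79.1 °C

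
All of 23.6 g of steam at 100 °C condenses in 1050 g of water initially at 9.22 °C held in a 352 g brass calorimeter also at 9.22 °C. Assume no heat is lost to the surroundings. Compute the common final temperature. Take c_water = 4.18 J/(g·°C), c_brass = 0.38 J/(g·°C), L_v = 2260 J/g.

Sum of m c ΔT and latent-heat terms is zero:
condense steam: −23.6×2260 = −53336; condensed water 100 °C→T: 98.65(T − 100); original water: 4389(T − 9.22); brass cup: 352×0.38×(T − 9.22) = 133.76(T − 9.22)
4621.4 T = 53336 + 9864.8 + 41700 = 104901
T ≈ 22.70 °C — below 100 °C, confirming all the steam condensed.

T_f ≈ 22.7 °C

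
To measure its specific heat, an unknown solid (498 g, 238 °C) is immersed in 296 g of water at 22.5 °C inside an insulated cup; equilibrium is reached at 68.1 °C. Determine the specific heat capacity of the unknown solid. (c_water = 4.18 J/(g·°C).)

Conservation of energy gives ΣQ = 0:
498×c×(68.1 − 238) + 296×4.18×(68.1 − 22.5) = 0
-84610 c = -56420
c = -56420/-84610 ≈ 0.6668 J/(g·°C)

c ≈ 0.667 J/(g·°C)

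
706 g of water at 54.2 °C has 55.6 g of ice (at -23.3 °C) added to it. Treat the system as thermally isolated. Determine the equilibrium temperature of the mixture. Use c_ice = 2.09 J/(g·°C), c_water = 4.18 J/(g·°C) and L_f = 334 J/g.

T_f ≈ 43.6 °C

Let T be the final temperature. ΣQ_i = 0:
warm ice to 0 °C: 55.6·2.09·(0 − (-23.3)) = 2707.6; latent heat to melt: 55.6·334 = 18570; warm the meltwater: 232.41 T; water: 2951.1(T − 54.2)
3183.5 T = 159949 − 21278 = 138671
T ≈ 43.56 °C — above 0 °C, consistent with complete melting.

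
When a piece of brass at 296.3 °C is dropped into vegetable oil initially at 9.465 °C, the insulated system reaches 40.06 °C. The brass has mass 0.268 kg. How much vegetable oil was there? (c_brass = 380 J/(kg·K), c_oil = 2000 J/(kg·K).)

Heat lost by the brass = heat gained by the oil:
0.268×380×(296.3 − 40.06) = m×2000×(40.06 − 9.465)
61190 m = 26095  ⇒  m ≈ 0.4265 kg

m ≈ 0.426 kg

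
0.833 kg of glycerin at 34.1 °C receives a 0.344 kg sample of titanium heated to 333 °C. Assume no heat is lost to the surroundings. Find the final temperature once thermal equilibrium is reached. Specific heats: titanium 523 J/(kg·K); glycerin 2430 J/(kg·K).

Conservation of energy gives ΣQ = 0:
0.344×523×(T − 333) + 0.833×2430×(T − 34.1) = 0
179.91(T − 333) + 2024.2(T − 34.1) = 0
(179.91 + 2024.2) T = 179.91×333 + 2024.2×34.1
T = 128936/2204.1 ≈ 58.50 °C

T_f ≈ 58.5 °C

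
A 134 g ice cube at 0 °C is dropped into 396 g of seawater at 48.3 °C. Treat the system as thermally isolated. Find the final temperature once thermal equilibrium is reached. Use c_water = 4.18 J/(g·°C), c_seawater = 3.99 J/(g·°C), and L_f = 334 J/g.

Conservation of energy gives ΣQ = 0:
latent heat to melt: 134·334 = 44756
  warm the meltwater: 560.12 T
  seawater cools: 396·3.99·(T − 48.3) = 1580(T − 48.3)
2140.2 T = 76316 − 44756 = 31560
T ≈ 14.75 °C — above 0 °C, consistent with complete melting.

T_f ≈ 14.7 °C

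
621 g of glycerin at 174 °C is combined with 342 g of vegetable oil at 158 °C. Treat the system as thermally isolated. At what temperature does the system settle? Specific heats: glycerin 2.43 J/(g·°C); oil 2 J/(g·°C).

T_f ≈ 169.0 °C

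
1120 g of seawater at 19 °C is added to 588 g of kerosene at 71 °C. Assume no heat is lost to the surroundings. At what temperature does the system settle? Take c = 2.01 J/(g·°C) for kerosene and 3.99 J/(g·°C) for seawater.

T_f ≈ 29.9 °C

Heat gained plus heat lost sum to zero:
588·2.01·(T − 71) + 1120·3.99·(T − 19) = 0
1181.9(T − 71) + 4468.8(T − 19) = 0
(1181.9 + 4468.8) T = 1181.9·71 + 4468.8·19
T ≈ 29.88 °C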